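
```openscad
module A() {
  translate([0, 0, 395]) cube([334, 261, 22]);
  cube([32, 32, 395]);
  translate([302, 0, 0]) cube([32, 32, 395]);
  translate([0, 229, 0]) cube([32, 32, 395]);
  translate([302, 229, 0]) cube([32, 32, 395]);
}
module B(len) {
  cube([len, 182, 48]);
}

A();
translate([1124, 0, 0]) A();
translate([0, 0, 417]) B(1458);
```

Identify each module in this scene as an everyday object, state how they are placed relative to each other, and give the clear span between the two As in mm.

Second stool starts at x = 1124; first ends at x = 334; clear span = 1124 − 334 = 790 mm.

A is a stool. B is a beam. A beam spans the tops of two stools. The clear span between the two stools is 790 mm.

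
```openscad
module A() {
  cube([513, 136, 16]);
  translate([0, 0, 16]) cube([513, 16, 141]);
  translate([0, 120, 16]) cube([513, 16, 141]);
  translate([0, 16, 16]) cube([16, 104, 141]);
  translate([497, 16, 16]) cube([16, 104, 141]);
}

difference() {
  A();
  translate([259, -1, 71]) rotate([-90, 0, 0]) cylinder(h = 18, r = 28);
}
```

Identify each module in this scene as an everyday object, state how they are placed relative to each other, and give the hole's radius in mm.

A is an open box. The open box has a circular hole through its front wall. The hole's radius is 28 mm.

The subtracted cylinder has r = 28 mm.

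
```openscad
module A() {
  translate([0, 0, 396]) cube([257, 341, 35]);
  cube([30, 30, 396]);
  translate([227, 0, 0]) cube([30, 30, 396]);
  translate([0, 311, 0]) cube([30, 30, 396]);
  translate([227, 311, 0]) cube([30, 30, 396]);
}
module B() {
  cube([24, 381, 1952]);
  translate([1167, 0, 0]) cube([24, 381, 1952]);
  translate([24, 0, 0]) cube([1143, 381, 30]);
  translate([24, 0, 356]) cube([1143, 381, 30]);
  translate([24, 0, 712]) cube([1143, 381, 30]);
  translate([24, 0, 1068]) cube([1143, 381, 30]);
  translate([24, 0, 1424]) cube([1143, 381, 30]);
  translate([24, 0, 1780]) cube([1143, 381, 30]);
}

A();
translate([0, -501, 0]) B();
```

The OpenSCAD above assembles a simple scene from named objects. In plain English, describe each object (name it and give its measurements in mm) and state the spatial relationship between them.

A is a simple wooden stool: a rectangular seat 257 mm (x) by 341 mm (y), 35 mm thick, top face at z = 431 mm, on four square legs, each 30×30 mm in cross-section. The legs rest on z = 0, each flush with a corner of the seat.

B is an open bookshelf. Two side panels, each 24 mm thick, 381 mm deep and 1952 mm tall, stand 1191 mm apart (outside-to-outside). Between them sit 6 shelves, each 30 mm thick and 381 mm deep, spanning the full gap between the sides. The bottom shelf rests on the floor (its underside at z = 0) and the clear gap between one shelf's top and the next shelf's underside is 326 mm.

The bookshelf is on the floor beside the stool on its −y side.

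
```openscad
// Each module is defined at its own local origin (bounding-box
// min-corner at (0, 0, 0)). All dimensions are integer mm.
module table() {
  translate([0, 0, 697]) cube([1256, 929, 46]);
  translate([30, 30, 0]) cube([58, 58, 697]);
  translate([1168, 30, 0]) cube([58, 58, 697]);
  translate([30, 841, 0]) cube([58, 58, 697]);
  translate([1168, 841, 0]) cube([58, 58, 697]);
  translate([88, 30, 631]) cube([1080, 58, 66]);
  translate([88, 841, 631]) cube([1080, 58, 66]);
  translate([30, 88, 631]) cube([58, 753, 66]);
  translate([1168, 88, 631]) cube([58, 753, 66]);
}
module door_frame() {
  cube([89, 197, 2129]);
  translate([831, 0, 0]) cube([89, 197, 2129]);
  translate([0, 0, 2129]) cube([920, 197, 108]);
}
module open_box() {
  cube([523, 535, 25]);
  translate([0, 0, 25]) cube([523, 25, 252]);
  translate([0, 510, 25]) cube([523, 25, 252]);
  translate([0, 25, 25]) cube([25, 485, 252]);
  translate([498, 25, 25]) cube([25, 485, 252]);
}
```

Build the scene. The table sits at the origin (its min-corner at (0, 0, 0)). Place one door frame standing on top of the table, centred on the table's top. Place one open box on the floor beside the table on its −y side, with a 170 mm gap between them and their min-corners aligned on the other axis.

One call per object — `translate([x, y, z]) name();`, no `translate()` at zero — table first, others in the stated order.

table();
translate([168, 366, 743]) door_frame();
translate([0, -705, 0]) open_box();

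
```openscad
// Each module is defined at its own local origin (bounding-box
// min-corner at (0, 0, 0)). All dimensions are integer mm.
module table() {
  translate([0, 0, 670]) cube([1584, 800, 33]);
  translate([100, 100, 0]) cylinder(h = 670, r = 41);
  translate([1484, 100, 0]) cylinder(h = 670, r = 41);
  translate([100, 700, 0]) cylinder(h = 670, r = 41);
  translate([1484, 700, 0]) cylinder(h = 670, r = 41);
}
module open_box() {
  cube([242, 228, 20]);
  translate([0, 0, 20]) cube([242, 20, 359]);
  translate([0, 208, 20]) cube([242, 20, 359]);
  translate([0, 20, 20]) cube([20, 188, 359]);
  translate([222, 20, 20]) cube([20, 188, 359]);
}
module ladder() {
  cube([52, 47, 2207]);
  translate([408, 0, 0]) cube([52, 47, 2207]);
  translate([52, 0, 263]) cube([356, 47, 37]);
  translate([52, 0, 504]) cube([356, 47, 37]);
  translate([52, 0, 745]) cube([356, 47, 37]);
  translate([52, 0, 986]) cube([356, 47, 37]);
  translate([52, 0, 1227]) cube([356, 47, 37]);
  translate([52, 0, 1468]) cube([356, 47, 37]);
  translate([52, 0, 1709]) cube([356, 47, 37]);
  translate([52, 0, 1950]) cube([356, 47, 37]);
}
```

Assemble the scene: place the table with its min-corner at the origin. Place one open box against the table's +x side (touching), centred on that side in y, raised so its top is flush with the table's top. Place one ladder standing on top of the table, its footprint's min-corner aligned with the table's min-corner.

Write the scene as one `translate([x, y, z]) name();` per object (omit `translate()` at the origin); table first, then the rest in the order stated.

table();
translate([1584, 286, 324]) open_box();
translate([0, 0, 703]) ladder();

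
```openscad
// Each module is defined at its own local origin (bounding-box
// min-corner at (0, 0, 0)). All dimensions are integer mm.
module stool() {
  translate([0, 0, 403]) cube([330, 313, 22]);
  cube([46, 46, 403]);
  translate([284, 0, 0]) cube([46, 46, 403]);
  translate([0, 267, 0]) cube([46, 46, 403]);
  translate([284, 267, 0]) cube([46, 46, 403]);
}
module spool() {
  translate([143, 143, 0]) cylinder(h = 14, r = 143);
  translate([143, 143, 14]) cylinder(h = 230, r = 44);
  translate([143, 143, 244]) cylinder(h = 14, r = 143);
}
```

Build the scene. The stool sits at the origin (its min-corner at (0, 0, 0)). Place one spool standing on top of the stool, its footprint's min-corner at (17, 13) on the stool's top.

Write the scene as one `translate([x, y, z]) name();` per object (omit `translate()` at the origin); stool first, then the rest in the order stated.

stool();
translate([17, 13, 425]) spool();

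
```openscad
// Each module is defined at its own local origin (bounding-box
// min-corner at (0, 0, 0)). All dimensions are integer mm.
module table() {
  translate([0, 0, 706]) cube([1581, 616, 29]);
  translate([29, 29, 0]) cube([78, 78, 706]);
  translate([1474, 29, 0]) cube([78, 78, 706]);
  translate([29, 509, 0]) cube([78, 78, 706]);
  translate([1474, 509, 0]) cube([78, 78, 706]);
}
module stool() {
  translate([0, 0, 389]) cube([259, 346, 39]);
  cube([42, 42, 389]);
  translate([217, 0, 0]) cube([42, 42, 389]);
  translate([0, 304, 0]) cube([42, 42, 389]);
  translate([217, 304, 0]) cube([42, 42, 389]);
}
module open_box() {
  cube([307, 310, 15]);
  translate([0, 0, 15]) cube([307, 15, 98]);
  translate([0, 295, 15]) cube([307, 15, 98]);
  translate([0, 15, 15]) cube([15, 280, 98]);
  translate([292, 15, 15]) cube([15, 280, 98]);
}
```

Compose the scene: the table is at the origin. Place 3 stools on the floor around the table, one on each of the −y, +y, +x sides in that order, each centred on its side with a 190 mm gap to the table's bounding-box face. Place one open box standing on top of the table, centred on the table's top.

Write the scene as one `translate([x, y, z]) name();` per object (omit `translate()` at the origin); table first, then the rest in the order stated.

table();
translate([661, -536, 0]) stool();
translate([661, 806, 0]) stool();
translate([1771, 135, 0]) stool();
translate([637, 153, 735]) open_box();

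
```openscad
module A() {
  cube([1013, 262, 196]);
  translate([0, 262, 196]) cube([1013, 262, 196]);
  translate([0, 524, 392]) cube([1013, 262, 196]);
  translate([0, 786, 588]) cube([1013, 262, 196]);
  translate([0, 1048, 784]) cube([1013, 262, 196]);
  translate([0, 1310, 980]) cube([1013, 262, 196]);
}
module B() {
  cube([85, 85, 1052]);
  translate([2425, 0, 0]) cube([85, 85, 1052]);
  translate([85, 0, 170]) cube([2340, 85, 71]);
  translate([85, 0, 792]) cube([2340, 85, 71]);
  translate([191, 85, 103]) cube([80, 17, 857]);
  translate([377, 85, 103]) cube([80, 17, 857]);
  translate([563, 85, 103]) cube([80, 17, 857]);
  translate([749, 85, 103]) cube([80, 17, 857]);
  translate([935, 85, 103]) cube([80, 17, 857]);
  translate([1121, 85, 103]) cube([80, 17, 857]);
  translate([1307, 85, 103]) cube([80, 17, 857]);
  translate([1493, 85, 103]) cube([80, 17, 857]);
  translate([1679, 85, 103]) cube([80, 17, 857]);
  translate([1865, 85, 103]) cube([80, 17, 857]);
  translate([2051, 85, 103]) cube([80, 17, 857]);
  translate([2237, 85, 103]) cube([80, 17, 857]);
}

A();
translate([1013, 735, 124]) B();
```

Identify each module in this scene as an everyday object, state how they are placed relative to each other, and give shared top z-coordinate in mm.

A is a staircase. B is a fence section. The fence section is beside the staircase with their tops flush at z = 1176. The shared top z-coordinate is 1176 mm.

Both tops at z = 1176 mm.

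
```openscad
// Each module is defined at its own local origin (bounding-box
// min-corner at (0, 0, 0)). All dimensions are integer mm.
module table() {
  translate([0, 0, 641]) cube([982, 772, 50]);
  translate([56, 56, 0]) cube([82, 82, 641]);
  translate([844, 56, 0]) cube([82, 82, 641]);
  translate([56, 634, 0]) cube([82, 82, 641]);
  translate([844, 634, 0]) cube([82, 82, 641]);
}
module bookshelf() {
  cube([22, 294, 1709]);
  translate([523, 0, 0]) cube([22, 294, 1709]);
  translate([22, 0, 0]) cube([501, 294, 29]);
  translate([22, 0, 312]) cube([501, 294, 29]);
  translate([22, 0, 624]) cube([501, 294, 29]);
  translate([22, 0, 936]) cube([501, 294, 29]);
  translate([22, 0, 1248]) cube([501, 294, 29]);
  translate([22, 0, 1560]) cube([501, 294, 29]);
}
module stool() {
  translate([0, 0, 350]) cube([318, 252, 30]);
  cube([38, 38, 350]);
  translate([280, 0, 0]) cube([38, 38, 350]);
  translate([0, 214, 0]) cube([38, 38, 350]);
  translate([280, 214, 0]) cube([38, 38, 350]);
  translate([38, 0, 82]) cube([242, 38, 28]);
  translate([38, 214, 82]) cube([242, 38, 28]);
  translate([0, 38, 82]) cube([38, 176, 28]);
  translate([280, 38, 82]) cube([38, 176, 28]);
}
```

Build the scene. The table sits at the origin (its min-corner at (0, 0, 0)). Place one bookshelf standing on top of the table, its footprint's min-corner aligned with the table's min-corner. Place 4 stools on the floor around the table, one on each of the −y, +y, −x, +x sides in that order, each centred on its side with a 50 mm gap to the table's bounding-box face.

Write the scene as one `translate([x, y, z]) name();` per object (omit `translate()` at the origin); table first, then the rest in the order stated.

table();
translate([0, 0, 691]) bookshelf();
translate([332, -302, 0]) stool();
translate([332, 822, 0]) stool();
translate([-368, 260, 0]) stool();
translate([1032, 260, 0]) stool();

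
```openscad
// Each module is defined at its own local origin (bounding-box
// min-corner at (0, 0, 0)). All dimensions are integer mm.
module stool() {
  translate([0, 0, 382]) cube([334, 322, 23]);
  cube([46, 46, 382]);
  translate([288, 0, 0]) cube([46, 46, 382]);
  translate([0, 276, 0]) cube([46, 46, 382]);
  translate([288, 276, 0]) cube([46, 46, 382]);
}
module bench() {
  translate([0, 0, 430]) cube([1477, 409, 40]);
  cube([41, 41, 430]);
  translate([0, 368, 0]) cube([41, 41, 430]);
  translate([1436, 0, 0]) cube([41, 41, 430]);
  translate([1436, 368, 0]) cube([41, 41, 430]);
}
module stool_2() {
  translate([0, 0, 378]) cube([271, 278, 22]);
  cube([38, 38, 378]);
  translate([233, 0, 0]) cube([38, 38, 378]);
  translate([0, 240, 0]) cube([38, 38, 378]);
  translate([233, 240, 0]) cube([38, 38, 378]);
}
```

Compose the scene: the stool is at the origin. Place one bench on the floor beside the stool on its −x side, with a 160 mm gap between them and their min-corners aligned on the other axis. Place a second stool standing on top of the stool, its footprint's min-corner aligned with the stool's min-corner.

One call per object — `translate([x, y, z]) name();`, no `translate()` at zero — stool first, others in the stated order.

stool();
translate([-1637, 0, 0]) bench();
translate([0, 0, 405]) stool_2();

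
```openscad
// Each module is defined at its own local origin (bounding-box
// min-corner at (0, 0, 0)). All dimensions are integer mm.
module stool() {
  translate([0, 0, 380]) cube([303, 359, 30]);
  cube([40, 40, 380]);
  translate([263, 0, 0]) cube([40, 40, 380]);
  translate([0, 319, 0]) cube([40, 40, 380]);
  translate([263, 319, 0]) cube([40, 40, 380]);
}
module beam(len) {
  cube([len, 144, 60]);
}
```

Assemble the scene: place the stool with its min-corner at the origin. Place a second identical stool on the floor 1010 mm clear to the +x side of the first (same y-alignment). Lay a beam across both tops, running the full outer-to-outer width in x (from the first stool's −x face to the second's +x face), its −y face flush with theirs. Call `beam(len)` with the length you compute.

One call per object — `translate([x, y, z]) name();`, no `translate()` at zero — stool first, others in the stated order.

stool();
translate([1313, 0, 0]) stool();
translate([0, 0, 410]) beam(1616);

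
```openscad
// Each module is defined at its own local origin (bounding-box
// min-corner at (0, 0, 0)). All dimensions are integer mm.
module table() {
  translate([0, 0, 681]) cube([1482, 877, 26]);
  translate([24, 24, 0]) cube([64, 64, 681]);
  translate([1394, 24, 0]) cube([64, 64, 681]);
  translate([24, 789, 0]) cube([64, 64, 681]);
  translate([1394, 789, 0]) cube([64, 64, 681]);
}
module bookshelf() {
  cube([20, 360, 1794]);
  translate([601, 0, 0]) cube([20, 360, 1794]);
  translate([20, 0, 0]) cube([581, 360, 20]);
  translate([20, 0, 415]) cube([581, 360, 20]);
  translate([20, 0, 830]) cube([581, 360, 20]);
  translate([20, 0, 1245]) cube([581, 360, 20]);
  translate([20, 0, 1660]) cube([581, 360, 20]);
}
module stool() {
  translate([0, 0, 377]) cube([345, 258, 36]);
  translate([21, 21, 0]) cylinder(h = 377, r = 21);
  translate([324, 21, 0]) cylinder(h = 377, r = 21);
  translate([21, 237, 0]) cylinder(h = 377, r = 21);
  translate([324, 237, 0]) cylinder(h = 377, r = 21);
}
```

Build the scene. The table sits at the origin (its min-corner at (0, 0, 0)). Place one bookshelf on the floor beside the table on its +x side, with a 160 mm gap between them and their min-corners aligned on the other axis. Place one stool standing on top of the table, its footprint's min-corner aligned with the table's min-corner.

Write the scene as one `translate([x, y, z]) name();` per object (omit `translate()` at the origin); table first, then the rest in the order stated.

table();
translate([1642, 0, 0]) bookshelf();
translate([0, 0, 707]) stool();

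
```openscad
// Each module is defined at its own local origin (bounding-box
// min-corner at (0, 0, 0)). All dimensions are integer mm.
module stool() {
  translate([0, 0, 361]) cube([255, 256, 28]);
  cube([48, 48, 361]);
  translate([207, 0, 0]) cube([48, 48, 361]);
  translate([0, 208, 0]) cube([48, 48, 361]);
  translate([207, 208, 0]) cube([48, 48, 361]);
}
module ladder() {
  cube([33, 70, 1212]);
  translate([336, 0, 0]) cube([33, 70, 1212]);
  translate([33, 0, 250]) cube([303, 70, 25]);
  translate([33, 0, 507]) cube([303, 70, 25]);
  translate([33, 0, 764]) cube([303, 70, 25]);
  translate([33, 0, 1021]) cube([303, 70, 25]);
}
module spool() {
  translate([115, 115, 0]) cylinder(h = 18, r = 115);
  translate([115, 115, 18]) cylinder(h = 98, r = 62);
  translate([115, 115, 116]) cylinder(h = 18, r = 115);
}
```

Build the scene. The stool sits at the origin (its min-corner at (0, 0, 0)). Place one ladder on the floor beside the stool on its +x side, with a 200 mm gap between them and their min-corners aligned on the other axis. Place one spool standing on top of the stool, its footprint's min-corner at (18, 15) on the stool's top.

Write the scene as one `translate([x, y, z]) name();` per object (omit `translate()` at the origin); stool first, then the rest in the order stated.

stool();
translate([455, 0, 0]) ladder();
translate([18, 15, 389]) spool();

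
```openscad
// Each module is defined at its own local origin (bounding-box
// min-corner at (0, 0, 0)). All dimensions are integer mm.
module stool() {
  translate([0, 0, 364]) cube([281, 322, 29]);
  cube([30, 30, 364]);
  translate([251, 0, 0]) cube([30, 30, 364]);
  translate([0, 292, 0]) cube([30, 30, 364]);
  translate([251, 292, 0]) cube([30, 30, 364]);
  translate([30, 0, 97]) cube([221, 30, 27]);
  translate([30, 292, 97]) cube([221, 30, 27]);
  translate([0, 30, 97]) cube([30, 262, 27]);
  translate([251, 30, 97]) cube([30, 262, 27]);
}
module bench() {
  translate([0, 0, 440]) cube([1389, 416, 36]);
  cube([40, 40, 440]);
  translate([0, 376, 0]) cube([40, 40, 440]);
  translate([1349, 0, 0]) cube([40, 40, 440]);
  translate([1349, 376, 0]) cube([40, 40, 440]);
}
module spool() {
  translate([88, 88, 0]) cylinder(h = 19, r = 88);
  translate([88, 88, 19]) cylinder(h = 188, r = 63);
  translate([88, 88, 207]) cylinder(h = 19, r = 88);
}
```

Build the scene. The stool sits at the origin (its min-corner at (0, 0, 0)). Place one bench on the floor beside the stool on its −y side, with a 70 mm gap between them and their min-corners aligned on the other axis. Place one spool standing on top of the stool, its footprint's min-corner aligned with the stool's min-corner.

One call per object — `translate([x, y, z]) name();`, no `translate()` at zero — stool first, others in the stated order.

stool();
translate([0, -486, 0]) bench();
translate([0, 0, 393]) spool();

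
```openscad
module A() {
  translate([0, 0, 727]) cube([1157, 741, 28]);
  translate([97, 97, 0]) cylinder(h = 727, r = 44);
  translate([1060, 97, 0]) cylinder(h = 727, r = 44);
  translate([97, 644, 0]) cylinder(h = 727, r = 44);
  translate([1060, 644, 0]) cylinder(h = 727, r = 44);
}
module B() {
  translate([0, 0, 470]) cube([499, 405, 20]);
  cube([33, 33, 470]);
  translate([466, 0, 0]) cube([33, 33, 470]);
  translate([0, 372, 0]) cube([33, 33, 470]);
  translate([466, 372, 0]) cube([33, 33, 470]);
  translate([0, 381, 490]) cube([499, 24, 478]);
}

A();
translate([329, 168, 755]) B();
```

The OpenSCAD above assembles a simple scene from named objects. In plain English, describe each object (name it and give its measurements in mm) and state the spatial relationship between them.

A is a table: top 1157 mm (x) × 741 mm (y), 28 mm thick, upper face at z = 755 mm, on four round legs of 88 mm diameter, each leg's bounding box inset 53 mm from the nearest pair of top edges, running from z = 0 to the bottom of the top.

B is a chair. The seat is a 499×405×20 mm slab with its top at z = 490 mm, on four 33×33 mm corner legs (flush with the seat edges, standing on z = 0). A flat backrest 24 mm thick, 478 mm tall, spans the full seat width and rises from the seat top along its +y edge, rear face flush with the rear of the seat.

The chair is on top of the table, centred.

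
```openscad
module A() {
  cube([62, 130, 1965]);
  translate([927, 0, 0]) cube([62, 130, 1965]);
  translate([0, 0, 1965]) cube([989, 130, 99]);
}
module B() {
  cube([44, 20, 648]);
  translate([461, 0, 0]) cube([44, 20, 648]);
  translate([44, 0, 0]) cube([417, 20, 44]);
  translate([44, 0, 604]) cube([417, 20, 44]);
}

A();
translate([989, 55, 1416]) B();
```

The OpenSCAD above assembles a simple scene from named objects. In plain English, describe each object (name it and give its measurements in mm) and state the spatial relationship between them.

A is a door frame. The clear opening is 865 mm wide and 1965 mm high. Two 62 mm wide jambs, 130 mm deep, stand either side of the opening from the floor to the top of the opening. A 99 mm thick head sits across the top of both jambs, spanning the full outside width of the frame.

B is a rectangular picture frame lying in the x–z plane (depth along y). The opening is 417 mm wide (x) by 560 mm tall (z), surrounded by a border 44 mm wide on all four sides. The frame is 20 mm deep and is made of two full-height vertical stiles with two horizontal rails fitted between them.

The picture frame is beside the door frame with their tops flush at z = 2064.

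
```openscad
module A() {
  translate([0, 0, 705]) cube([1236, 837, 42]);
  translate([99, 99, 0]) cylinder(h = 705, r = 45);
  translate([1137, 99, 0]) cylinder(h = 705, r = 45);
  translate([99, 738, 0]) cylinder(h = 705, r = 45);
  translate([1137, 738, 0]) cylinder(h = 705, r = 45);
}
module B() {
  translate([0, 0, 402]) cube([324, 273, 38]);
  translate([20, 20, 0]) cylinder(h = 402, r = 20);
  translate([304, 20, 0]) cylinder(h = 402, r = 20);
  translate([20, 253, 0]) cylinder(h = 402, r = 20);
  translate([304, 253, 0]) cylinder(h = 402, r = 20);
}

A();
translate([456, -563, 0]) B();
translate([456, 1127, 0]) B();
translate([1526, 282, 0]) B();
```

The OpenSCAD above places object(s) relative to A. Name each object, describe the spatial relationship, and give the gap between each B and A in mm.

A is a table. B is a stool. Three stools sit around the table at the −y, +y, +x sides. The gap between each stool and the table is 290 mm.

Each stool's nearest face is 290 mm from the table's bounding box.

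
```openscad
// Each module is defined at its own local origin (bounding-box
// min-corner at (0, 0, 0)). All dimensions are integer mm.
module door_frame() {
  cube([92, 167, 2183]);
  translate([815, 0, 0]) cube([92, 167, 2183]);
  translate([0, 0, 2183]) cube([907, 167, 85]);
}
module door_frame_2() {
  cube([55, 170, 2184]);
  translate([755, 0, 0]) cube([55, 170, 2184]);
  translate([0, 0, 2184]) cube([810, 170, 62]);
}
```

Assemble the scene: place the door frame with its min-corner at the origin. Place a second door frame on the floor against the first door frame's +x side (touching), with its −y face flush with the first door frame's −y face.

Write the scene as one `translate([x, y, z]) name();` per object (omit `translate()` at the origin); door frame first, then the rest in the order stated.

door_frame();
translate([907, 0, 0]) door_frame_2();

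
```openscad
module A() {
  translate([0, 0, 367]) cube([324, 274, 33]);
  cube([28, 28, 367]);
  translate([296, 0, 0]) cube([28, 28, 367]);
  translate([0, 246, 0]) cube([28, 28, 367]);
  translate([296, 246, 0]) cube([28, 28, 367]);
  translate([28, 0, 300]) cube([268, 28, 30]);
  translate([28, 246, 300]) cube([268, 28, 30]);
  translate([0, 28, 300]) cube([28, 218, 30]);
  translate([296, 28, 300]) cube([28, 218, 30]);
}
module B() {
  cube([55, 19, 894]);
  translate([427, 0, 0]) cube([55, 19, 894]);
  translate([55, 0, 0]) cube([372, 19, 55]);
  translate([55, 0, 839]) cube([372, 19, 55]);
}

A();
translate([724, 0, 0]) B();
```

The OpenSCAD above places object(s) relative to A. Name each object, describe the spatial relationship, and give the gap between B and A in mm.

A is a stool. B is a picture frame. The picture frame is on the floor beside the stool on its +x side. The gap between the picture frame and the stool is 400 mm.

The picture frame's nearest face is 400 mm from the stool's +x face.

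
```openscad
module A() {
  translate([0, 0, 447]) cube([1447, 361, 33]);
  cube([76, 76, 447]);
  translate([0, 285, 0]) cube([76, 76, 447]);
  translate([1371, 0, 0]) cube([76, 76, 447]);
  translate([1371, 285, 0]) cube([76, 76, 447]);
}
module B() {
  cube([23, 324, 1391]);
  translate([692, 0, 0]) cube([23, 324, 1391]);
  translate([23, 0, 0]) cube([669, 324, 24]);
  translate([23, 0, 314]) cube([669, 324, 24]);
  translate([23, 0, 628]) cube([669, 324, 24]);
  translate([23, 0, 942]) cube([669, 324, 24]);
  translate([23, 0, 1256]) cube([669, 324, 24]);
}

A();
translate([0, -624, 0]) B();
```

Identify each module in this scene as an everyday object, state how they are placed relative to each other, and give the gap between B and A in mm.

A is a bench. B is a bookshelf. The bookshelf is on the floor beside the bench on its −y side. The gap between the bookshelf and the bench is 300 mm.

The bookshelf's nearest face is 300 mm from the bench's −y face.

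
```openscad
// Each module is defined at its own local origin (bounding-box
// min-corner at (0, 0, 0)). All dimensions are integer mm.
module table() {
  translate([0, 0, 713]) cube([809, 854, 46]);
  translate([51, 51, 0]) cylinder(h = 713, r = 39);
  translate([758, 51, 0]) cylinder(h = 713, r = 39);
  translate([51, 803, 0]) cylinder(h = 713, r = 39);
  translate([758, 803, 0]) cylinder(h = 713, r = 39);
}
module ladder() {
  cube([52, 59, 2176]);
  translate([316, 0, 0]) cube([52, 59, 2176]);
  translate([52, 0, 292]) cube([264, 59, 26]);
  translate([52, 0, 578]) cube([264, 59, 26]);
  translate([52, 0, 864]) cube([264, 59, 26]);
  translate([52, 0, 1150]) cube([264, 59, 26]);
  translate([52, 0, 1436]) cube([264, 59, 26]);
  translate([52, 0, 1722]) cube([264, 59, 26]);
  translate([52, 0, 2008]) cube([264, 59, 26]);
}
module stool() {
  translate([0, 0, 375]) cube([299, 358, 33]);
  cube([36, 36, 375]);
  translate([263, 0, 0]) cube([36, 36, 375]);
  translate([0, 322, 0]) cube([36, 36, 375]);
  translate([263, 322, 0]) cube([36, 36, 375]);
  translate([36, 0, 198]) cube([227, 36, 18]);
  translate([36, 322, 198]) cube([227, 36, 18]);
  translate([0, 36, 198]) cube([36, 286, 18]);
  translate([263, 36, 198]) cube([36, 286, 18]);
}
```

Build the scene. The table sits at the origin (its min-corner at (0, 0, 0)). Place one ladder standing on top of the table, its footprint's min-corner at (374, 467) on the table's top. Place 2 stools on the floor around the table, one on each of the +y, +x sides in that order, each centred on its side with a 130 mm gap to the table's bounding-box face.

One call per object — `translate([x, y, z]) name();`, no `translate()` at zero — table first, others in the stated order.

table();
translate([374, 467, 759]) ladder();
translate([255, 984, 0]) stool();
translate([939, 248, 0]) stool();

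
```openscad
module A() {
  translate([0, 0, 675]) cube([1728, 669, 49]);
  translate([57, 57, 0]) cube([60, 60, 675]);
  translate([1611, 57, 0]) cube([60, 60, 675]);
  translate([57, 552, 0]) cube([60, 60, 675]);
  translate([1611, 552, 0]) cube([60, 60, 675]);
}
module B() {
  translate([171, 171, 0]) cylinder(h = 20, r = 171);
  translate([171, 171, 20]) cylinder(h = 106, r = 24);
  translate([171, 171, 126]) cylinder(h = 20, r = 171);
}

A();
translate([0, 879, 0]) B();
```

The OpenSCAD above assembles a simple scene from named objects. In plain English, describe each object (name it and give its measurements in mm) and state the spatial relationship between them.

A is a table with a 1728×669 mm rectangular top, 49 mm thick, top surface at z = 724 mm, supported by four 60×60 mm square legs, each inset 57 mm from the nearest pair of top edges, running from the floor.

B is a spool: two coaxial disc flanges of radius 171 mm and thickness 20 mm, joined by a core cylinder of radius 24 mm and height 106 mm. The lower flange rests on z = 0 and the three cylinders share a vertical axis.

The spool is on the floor beside the table on its +y side.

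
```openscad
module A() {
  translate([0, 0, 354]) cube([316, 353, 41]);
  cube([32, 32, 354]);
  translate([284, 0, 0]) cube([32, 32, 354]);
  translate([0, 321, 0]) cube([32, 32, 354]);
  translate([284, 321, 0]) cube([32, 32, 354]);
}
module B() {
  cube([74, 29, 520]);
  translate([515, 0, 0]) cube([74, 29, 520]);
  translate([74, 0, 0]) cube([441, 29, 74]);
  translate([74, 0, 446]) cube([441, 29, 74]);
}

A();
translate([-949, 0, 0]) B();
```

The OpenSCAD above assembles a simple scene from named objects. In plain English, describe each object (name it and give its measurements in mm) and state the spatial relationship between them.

A is a four-legged stool. The seat is 316×353 mm, 41 mm thick, top at z = 395 mm. It stands on four square legs, each 32×32 mm in cross-section, from z = 0 to the seat underside, each flush with a corner of the seat.

B is a picture frame with a 441×372 mm rectangular opening (x by z) and a uniform 74 mm border on every side. Frame depth is 29 mm along y. It is built from two vertical stiles running the full outside height and two horizontal rails spanning the gap between the stiles.

The picture frame is on the floor beside the stool on its −x side.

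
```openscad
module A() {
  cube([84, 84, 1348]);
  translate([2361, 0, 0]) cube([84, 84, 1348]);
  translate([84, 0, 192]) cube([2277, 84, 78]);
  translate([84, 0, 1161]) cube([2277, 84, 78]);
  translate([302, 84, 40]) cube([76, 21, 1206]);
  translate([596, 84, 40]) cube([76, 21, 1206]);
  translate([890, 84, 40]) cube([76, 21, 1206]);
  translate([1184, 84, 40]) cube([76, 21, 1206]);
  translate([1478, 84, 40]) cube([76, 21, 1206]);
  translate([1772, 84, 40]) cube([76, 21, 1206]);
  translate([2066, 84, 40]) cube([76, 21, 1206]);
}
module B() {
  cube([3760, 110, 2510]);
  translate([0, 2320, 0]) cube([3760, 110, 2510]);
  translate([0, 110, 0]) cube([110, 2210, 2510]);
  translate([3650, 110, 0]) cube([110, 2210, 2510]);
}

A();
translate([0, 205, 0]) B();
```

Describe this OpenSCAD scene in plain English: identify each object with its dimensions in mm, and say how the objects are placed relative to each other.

A is a fence section. Two 84×84 mm posts, 1348 mm tall, stand on the floor with a clear span of 2277 mm between their inner faces. Two horizontal rails of 84×78 mm section span the gap between the posts with their undersides at z = 192 mm and z = 1161 mm, flush with the posts' −y face. 7 pickets, each 76 mm wide, 21 mm thick and 1206 mm tall, are fixed to the +y face of the rails with their bottoms at z = 40 mm, evenly spaced across the span with equal gaps (rounded down to the nearest mm) at the −x end and between each pair — any rounding remainder accumulates at the +x end.

B is the wall frame of a small rectangular building: four walls, each 2510 mm tall and 110 mm thick, enclosing a footprint 3760 mm (x) by 2430 mm (y) outside-to-outside, with no floor or roof. The front and back walls (the −y and +y sides) span the full width; the two side walls fit between them.

The house frame is on the floor beside the fence section on its +y side.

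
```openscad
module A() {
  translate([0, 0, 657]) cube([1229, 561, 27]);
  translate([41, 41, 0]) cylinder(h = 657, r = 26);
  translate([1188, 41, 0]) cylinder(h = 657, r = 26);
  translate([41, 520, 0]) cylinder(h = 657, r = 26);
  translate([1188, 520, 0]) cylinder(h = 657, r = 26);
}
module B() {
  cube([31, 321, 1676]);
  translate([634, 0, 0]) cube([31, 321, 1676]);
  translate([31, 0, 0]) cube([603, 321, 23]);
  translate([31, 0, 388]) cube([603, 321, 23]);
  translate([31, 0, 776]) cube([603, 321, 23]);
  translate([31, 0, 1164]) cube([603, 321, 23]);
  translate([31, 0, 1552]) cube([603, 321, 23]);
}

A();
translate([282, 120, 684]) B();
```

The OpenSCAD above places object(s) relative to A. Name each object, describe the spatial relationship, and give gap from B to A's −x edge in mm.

A is a table. B is a bookshelf. The bookshelf is on top of the table, centred. The gap from the bookshelf to the table's −x edge is 282 mm.

The bookshelf's min-x is at 282; the table's min-x is 0; gap = 282 mm.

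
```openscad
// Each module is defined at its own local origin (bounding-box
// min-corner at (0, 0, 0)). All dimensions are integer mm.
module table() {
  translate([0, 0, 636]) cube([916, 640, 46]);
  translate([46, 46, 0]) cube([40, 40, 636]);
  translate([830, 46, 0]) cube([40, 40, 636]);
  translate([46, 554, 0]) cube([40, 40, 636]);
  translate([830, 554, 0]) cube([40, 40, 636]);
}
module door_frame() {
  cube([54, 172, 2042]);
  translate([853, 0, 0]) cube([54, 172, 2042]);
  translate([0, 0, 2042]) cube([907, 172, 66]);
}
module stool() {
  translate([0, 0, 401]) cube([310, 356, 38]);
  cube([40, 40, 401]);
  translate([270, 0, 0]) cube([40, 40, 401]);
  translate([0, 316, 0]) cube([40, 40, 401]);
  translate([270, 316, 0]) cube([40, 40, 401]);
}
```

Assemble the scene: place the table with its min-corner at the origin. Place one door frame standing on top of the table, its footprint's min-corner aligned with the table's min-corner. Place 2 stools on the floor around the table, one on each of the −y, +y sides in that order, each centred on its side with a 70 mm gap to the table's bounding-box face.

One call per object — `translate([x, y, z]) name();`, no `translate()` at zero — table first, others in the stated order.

table();
translate([0, 0, 682]) door_frame();
translate([303, -426, 0]) stool();
translate([303, 710, 0]) stool();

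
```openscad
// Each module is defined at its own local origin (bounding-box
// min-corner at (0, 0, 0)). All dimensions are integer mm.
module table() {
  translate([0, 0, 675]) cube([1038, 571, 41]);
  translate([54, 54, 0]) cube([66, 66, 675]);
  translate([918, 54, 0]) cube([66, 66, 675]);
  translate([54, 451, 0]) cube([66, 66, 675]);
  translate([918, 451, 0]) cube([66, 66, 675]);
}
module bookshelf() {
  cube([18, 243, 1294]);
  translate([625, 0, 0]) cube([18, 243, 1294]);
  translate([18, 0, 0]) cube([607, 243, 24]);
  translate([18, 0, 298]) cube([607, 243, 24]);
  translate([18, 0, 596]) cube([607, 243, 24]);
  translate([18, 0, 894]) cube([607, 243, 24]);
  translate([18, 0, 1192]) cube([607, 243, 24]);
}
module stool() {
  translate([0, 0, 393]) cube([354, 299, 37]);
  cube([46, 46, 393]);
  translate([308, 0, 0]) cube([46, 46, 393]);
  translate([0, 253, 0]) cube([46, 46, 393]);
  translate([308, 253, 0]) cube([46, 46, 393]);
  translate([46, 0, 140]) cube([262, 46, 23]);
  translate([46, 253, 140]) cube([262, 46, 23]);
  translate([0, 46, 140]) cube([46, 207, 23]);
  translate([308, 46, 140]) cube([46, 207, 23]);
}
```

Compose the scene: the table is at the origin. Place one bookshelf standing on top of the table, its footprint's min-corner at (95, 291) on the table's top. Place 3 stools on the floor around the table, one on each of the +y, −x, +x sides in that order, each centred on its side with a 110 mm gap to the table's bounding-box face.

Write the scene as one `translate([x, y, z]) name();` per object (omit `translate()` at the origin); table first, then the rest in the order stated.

table();
translate([95, 291, 716]) bookshelf();
translate([342, 681, 0]) stool();
translate([-464, 136, 0]) stool();
translate([1148, 136, 0]) stool();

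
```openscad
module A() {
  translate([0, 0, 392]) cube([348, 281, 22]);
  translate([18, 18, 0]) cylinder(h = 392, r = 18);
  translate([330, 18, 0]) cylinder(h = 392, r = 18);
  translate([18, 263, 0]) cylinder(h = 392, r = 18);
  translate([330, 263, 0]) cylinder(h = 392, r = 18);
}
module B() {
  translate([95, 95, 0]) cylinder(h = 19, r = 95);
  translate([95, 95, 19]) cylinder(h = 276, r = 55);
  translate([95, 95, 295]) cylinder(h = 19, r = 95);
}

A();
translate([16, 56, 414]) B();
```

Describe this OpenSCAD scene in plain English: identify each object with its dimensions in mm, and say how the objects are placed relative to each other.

A is a four-legged stool. The seat is a 348×281×22 mm slab whose top surface is at z = 414 mm; four round legs, each 36 mm in diameter, run from the floor (z = 0) to the underside of the seat, each leg's axis is inset half a diameter from the nearest pair of seat edges (so the leg's bounding box is flush with the corner).

B is a spool: two coaxial disc flanges of radius 95 mm and thickness 19 mm, joined by a core cylinder of radius 55 mm and height 276 mm. The lower flange rests on z = 0 and the three cylinders share a vertical axis.

The spool is on top of the stool.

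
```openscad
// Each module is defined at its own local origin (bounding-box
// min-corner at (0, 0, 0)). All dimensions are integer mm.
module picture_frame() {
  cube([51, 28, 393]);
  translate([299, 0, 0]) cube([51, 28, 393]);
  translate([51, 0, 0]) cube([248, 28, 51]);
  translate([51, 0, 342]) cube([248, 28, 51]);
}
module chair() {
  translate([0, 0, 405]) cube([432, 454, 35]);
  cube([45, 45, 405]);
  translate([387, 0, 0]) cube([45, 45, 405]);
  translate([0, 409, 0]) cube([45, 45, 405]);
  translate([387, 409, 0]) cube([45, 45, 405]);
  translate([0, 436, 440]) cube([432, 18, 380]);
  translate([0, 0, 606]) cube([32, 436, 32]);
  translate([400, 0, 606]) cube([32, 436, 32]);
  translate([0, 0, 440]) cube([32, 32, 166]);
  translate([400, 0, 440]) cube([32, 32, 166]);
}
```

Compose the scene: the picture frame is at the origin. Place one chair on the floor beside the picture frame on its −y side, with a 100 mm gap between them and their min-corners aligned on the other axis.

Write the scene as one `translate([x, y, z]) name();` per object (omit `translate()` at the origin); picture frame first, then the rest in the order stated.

picture_frame();
translate([0, -554, 0]) chair();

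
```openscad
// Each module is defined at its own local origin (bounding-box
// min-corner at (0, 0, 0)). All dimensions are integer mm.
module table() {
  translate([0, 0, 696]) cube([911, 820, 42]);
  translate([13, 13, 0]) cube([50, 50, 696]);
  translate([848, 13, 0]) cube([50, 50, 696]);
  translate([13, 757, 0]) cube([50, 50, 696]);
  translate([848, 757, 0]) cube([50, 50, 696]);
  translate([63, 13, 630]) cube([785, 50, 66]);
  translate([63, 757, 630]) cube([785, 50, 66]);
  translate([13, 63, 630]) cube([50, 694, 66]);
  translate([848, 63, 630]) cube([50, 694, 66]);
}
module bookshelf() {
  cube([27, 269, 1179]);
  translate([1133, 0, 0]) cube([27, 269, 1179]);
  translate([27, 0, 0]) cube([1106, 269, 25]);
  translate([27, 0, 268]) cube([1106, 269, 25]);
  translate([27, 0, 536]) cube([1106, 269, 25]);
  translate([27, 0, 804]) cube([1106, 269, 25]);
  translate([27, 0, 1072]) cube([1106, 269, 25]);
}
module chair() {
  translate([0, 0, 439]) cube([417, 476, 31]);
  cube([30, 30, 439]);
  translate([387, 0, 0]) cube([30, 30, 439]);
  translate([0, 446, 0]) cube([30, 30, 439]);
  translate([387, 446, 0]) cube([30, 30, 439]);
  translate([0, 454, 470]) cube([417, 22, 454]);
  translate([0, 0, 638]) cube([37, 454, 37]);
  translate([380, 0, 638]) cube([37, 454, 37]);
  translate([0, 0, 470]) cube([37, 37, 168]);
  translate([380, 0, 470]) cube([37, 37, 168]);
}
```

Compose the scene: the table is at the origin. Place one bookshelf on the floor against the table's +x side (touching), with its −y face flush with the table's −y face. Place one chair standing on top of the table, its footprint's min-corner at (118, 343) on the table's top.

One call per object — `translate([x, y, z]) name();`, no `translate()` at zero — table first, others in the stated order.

table();
translate([911, 0, 0]) bookshelf();
translate([118, 343, 738]) chair();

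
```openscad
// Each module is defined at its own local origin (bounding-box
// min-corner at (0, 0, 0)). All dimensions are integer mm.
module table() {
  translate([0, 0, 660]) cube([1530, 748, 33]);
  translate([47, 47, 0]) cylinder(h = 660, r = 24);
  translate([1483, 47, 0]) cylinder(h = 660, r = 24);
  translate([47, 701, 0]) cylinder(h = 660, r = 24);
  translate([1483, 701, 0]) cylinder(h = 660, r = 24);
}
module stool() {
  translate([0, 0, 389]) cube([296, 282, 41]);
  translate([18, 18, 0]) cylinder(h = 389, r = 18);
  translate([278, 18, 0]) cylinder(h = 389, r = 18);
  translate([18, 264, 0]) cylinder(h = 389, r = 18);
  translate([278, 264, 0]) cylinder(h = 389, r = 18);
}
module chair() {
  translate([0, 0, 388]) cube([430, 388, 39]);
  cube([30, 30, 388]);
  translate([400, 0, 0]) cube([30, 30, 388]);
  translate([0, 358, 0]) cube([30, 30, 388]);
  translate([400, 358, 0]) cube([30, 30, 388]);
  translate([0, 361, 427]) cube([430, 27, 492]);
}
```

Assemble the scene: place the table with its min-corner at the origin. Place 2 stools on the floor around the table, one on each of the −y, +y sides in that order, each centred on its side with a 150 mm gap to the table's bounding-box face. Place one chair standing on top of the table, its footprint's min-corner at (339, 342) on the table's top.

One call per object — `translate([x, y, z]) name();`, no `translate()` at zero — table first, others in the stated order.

table();
translate([617, -432, 0]) stool();
translate([617, 898, 0]) stool();
translate([339, 342, 693]) chair();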